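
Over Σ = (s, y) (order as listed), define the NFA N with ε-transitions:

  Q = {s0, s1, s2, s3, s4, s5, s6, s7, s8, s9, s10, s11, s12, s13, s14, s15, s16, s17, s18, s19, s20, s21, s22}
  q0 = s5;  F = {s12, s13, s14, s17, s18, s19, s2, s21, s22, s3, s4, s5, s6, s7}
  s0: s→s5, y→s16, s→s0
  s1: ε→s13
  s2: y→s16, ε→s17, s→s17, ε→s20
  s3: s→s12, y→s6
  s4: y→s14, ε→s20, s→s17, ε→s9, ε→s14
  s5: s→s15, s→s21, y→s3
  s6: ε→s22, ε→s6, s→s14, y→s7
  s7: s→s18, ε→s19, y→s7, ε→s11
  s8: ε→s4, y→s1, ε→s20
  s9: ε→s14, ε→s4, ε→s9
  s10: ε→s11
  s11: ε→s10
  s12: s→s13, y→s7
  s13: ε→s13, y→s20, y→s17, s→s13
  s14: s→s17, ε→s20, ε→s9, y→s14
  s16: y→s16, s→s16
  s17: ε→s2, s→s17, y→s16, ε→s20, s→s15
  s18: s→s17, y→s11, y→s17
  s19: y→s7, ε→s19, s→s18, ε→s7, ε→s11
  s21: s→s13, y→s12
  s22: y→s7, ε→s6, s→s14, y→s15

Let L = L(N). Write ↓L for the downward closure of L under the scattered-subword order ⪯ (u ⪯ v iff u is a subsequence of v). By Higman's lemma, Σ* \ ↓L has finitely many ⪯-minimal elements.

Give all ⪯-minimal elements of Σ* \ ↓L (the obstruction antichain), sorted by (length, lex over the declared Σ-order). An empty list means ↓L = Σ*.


min(Σ*\↓L) = [ssyy, yyssy, yyysyy].

|Q|=23, |F|=14, |δ|=65 (26 ε).
min D↑ (11 st, q0=0, F={9}): 0:s→1,y→2 1:s→3,y→4 2:s→4,y→5 3:s→3,y→6 4:s→3,y→7 5:s→8,y→7 6:s→6,y→9 7:s→10,y→7 8:s→6,y→8 9:s→9,y→9 10:s→6,y→6 (ε-aug+det+¬).
'ssyy': N↓-sim [20, 16, 9, 7, 1] end={s16} ∉↓L; 4/4 single-dels accept.
'yyssy': run [20, 18, 15, 11, 5, 1] end={s16} rej; 5/5 single-dels accept.
'yyysyy': N↓-sim [20, 18, 15, 13, 8, 7, 1] end={s16} rej; 6/6 single-dels accept.
3 words, ⪯-incomp.


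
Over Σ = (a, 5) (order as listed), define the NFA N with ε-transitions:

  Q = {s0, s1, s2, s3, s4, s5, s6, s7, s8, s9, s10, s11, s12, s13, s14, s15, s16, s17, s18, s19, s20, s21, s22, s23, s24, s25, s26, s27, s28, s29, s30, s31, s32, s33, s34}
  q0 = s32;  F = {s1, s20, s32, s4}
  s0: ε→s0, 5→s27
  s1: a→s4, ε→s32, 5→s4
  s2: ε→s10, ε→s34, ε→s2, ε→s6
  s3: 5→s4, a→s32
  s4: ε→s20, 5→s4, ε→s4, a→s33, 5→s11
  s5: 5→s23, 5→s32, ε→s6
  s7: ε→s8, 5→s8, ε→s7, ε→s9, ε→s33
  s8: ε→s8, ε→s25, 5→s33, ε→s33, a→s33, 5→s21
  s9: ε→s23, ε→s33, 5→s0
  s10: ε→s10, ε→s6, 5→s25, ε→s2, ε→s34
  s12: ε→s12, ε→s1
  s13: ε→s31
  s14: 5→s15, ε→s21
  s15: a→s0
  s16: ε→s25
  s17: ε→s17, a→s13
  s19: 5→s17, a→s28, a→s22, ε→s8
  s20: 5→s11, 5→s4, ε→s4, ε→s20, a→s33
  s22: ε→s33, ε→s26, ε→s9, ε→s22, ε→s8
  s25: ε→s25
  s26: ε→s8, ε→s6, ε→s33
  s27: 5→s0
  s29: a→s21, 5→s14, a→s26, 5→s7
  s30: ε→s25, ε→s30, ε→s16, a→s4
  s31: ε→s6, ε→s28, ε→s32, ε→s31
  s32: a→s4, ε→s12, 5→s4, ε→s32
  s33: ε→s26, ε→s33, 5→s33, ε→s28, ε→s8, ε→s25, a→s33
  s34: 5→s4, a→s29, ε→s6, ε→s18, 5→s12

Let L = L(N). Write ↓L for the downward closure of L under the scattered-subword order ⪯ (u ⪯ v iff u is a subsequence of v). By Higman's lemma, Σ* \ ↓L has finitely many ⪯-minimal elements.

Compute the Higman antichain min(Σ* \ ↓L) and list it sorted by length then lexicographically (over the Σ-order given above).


Antichain: [aa, 5a].

|Q|=35, |F|=4, |δ|=94 (56 ε).
min D↑ (3 st, q0=0, F={2}): 0:a→1,5→1 1:a→2,5→1 2:a→2,5→2 (ε-aug+det+¬).
'aa': N↓-sim [13, 10, 7] end={s21,s25,s26,s28,s33,s6,s8} ∉↓L; 2/2 deletions ∈↓L.
'5a': run [13, 10, 7] end={s21,s25,s26,s28,s33,s6,s8} rej; 2/2 del acc.
2 words, ⪯-incomp.


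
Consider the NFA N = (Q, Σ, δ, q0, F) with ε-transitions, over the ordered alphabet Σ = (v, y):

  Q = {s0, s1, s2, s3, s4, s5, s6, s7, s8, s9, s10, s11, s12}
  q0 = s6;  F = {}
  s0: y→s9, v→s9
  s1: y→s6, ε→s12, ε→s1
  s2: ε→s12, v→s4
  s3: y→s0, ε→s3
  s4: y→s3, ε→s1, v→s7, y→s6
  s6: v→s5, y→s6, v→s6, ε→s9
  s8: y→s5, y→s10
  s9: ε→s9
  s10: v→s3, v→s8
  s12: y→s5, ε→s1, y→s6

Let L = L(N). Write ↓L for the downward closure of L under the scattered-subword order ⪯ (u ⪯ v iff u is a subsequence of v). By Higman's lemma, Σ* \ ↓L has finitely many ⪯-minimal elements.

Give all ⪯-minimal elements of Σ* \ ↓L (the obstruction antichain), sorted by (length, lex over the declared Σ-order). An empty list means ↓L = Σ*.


min(Σ*\↓L) = [ε].

|Q|=13, |F|=0, |δ|=25 (8 ε).
min D↑ (1 st, q0=0, F={0}): 0:v→0,y→0.
ε ∈ L(D↑) ⇒ ↓L = ∅.


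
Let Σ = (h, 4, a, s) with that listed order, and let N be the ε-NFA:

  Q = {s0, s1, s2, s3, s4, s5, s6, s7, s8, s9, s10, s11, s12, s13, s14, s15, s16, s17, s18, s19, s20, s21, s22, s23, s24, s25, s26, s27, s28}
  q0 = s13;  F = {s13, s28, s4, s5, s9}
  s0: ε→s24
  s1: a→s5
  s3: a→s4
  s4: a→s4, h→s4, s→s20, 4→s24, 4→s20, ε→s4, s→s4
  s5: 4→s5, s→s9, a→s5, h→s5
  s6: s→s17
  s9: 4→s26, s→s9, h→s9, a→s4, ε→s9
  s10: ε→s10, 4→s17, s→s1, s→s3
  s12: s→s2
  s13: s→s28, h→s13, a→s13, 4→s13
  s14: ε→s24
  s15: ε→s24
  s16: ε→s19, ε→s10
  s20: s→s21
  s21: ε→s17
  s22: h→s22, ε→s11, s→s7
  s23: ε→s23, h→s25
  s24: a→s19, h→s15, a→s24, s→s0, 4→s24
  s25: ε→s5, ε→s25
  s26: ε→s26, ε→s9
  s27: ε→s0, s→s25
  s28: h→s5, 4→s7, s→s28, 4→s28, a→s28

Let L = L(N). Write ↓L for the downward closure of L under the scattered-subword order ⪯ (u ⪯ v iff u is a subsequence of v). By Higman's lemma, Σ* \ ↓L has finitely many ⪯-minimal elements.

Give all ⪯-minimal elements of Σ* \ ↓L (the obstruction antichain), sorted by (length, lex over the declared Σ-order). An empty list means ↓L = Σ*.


|Q|=29, |F|=5, |δ|=56 (16 ε).
min D↑ (6 st, q0=0, F={5}): 0:h→0,4→0,a→0,s→1 1:h→2,4→1,a→1,s→1 2:h→2,4→2,a→2,s→3 3:h→3,4→3,a→4,s→3 4:h→4,4→5,a→4,s→4 5:h→5,4→5,a→5,s→5.
'shsa4': |S_i|=[14, 13, 11, 10, 8, 7] end={s0,s15,s17,s19,s20,s21,s24} — reject; 5/5 deletions ∈↓L.
1 words, ⪯-incomp.

min(Σ*\↓L) = [shsa4].


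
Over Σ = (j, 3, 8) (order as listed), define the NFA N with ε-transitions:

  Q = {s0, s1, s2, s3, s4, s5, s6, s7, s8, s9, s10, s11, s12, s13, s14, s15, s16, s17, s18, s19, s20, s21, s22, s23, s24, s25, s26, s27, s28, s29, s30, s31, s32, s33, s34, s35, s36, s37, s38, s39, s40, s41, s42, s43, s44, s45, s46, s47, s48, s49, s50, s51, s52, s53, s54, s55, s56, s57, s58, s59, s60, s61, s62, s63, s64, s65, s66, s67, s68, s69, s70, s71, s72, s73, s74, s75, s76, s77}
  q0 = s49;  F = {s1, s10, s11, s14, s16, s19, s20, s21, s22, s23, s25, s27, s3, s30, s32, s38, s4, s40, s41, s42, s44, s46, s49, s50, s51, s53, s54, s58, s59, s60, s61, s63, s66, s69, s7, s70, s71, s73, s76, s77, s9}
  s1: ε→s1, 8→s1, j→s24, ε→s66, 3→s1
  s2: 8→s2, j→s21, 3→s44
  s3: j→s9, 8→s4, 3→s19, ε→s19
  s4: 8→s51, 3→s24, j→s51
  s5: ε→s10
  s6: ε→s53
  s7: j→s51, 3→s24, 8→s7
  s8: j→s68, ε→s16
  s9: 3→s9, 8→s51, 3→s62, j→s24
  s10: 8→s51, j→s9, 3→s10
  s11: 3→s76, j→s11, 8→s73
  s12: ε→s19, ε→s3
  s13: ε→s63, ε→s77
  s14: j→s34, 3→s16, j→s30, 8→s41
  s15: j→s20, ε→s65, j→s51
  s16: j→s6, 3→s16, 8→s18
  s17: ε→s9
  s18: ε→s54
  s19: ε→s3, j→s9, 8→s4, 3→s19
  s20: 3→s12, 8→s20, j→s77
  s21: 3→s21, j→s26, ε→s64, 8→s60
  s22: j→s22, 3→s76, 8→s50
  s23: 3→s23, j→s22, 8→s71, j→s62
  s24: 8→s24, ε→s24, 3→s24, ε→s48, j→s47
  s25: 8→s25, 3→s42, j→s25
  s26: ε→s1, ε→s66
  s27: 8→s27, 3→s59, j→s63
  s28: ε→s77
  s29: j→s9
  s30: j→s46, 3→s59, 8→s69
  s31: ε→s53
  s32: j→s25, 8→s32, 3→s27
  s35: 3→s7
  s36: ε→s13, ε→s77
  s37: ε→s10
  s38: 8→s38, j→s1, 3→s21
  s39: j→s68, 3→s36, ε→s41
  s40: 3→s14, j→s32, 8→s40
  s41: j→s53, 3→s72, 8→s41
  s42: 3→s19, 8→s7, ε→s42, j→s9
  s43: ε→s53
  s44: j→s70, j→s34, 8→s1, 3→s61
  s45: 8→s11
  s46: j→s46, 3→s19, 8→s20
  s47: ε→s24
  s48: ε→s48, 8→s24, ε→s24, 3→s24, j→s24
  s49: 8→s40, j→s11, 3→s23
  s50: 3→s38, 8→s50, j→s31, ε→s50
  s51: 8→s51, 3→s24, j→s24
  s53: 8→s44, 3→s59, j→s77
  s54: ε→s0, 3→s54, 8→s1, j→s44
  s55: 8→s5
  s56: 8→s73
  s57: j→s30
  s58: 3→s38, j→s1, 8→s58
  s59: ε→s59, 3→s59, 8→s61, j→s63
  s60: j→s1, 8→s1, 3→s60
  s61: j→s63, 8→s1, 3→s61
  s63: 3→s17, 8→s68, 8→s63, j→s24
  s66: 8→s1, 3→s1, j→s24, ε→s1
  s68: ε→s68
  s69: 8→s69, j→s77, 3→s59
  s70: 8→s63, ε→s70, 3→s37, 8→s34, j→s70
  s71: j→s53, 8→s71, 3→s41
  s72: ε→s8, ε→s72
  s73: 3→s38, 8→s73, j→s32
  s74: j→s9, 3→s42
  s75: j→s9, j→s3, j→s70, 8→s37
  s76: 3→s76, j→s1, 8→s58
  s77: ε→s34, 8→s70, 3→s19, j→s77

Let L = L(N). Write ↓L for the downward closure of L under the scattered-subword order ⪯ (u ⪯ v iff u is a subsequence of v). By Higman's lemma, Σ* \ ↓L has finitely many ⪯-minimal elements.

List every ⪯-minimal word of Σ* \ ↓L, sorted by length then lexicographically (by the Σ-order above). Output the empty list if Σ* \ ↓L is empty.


|Q|=78, |F|=41, |δ|=194 (39 ε).
min D↑ (40 st, q0=0, F={20}): 0:j→1,3→2,8→3 1:j→1,3→4,8→5 2:j→6,3→2,8→7 3:j→8,3→9,8→3 4:j→10,3→4,8→11 5:j→8,3→12,8→5 6:j→6,3→4,8→13 7:j→14,3→15,8→7 8:j→16,3→17,8→8 9:j→18,3→19,8→15 10:j→20,3→10,8→10 11:j→10,3→12,8→11 12:j→10,3→21,8→12 13:j→14,3→12,8→13 14:j→22,3→23,8→24 15:j→14,3→19,8→15 16:j→16,3→25,8→16 17:j→26,3→23,8→17 18:j→27,3→23,8→28 19:j→14,3→19,8→29 20:j→20,3→20,8→20 21:j→10,3→21,8→30 22:j→22,3→31,8→32 23:j→26,3→23,8→33 24:j→32,3→33,8→10 25:j→34,3→31,8→35 26:j→20,3→34,8→26 27:j→27,3→31,8→36 28:j→22,3→23,8→28 29:j→24,3→29,8→10 30:j→10,3→30,8→10 31:j→34,3→31,8→37 32:j→32,3→38,8→26 33:j→26,3→33,8→10 34:j→20,3→34,8→39 35:j→39,3→20,8→35 36:j→22,3→31,8→36 37:j→39,3→20,8→39 38:j→34,3→38,8→39 39:j→20,3→20,8→39 (ε-aug+det+¬).
'j3jj': run [58, 46, 29, 12, 3] end={s24,s47,s48} rej; 4/4 single-dels accept.
'38j88j': run [58, 52, 45, 26, 18, 12, 3] end={s24,s47,s48} ∉↓L; 6/6 deletions ∈↓L.
'8jj383': run [58, 53, 36, 23, 15, 6, 3] end={s24,s47,s48} rej; 6/6 single-dels accept.
'83388j': |S_i|=[58, 53, 45, 35, 22, 12, 3] end={s24,s47,s48} rej; 6/6 single-dels accept.
4 words, ⪯-incomp.

Antichain: [j3jj, 38j88j, 8jj383, 83388j].


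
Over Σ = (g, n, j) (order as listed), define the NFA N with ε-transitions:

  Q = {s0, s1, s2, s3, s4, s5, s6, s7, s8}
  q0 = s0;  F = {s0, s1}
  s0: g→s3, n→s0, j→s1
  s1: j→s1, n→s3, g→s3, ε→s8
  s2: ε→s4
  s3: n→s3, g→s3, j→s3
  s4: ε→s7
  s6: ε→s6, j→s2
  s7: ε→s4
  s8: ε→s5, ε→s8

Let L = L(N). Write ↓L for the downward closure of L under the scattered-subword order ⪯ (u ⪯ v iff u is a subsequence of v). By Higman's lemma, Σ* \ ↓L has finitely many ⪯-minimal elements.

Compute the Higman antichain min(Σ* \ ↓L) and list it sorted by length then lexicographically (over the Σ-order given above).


|Q|=9, |F|=2, |δ|=17 (7 ε).
min D↑ (3 st, q0=0, F={1}): 0:g→1,n→0,j→2 1:g→1,n→1,j→1 2:g→1,n→1,j→2.
'g': N↓-sim [5, 1] end={s3} rej; 1/1 del acc.
'jn': |S_i|=[5, 4, 1] end={s3} ∉↓L; 2/2 deletions ∈↓L.
2 words, ⪯-incomp.

Antichain: [g, jn].


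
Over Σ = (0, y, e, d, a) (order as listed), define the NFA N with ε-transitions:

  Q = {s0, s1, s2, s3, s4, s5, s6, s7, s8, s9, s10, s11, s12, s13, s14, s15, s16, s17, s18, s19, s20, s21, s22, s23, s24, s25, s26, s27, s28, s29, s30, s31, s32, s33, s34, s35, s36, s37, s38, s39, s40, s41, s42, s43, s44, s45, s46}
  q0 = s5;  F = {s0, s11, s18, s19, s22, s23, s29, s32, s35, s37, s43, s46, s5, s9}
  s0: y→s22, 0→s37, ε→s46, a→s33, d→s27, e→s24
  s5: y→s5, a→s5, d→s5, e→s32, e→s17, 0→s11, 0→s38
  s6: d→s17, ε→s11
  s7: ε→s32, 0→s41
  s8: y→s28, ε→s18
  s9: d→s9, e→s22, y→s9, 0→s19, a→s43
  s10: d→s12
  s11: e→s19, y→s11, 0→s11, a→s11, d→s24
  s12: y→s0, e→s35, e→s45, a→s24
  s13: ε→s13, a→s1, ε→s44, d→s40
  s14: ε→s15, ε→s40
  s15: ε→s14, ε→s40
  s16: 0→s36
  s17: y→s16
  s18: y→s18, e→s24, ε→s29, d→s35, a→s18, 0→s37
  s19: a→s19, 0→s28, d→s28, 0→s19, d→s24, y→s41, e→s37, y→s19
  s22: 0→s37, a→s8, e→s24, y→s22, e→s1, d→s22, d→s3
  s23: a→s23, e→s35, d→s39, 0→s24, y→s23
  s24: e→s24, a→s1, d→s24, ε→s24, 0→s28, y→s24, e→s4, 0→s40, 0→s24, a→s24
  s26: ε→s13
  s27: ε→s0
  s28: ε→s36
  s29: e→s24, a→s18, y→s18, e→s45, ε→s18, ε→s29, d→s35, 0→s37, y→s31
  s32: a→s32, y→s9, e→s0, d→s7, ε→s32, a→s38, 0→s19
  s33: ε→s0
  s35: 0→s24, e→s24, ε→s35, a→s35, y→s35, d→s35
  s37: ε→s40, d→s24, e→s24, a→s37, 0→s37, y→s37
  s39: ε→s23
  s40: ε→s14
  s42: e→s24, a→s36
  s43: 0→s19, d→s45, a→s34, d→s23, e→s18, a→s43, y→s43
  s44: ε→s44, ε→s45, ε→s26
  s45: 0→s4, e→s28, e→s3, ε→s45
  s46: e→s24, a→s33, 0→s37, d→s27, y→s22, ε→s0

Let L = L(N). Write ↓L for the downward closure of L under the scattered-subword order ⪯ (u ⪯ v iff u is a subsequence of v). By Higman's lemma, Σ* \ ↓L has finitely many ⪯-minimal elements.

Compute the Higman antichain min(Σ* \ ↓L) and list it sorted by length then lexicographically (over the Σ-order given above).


A = [0d, eee, eyad0].

|Q|=47, |F|=14, |δ|=136 (28 ε).
min D↑ (13 st, q0=0, F={4}): 0:0→1,y→0,e→2,d→0,a→0 1:0→1,y→1,e→3,d→4,a→1 2:0→3,y→5,e→6,d→2,a→2 3:0→3,y→3,e→7,d→4,a→3 4:0→4,y→4,e→4,d→4,a→4 5:0→3,y→5,e→8,d→5,a→9 6:0→7,y→8,e→4,d→6,a→6 7:0→7,y→7,e→4,d→4,a→7 8:0→7,y→8,e→4,d→8,a→10 9:0→3,y→9,e→10,d→11,a→9 10:0→7,y→10,e→4,d→12,a→10 11:0→4,y→11,e→12,d→11,a→11 12:0→4,y→12,e→4,d→12,a→12 [Hopcroft].
'0d': run [35, 13, 8] end={s1,s14,s15,s24,s28,s36,s4,s40} — reject; 2/2 single-dels accept.
'eee': |S_i|=[35, 33, 21, 10] end={s1,s14,s15,s24,s28,s3,s36,s4,s40,s45} ∉↓L; 3/3 del acc.
'eyad0': N↓-sim [35, 33, 25, 22, 13, 8] end={s1,s14,s15,s24,s28,s36,s4,s40} — reject; 5/5 del acc.
3 minimals (antichain).


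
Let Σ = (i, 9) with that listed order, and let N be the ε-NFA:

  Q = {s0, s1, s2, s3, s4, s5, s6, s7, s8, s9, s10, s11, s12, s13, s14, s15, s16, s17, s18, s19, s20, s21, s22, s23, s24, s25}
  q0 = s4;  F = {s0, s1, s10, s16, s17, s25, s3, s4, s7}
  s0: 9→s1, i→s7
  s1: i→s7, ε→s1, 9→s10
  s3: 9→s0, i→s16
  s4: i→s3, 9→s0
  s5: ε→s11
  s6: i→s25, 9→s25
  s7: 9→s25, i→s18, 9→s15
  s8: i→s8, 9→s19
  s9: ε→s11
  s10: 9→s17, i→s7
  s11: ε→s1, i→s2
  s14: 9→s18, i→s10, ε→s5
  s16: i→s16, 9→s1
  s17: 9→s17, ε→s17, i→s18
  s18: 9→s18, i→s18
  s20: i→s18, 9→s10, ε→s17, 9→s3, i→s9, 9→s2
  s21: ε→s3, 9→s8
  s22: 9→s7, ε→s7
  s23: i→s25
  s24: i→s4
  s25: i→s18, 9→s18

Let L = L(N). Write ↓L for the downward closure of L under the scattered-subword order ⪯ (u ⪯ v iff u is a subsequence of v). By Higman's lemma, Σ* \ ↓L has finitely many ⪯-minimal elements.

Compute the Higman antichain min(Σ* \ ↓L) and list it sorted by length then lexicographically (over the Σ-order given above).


Antichain: [9ii, 9i99, 9999i, ii999i].

|Q|=26, |F|=9, |δ|=46 (9 ε).
min D↑ (10 st, q0=0, F={6}): 0:i→1,9→2 1:i→3,9→2 2:i→4,9→5 3:i→3,9→5 4:i→6,9→7 5:i→4,9→8 6:i→6,9→6 7:i→6,9→6 8:i→4,9→9 9:i→6,9→9 (ε-aug+det+¬).
'9ii': |S_i|=[11, 8, 4, 1] end={s18} — reject; 3/3 single-dels accept.
'9i99': run [11, 8, 4, 3, 1] end={s18} rej; 4/4 single-dels accept.
'9999i': run [11, 8, 7, 6, 4, 1] end={s18} rej; 5/5 del acc.
'ii999i': |S_i|=[11, 10, 8, 7, 6, 4, 1] end={s18} rej; 6/6 del acc.
4 obstructions.


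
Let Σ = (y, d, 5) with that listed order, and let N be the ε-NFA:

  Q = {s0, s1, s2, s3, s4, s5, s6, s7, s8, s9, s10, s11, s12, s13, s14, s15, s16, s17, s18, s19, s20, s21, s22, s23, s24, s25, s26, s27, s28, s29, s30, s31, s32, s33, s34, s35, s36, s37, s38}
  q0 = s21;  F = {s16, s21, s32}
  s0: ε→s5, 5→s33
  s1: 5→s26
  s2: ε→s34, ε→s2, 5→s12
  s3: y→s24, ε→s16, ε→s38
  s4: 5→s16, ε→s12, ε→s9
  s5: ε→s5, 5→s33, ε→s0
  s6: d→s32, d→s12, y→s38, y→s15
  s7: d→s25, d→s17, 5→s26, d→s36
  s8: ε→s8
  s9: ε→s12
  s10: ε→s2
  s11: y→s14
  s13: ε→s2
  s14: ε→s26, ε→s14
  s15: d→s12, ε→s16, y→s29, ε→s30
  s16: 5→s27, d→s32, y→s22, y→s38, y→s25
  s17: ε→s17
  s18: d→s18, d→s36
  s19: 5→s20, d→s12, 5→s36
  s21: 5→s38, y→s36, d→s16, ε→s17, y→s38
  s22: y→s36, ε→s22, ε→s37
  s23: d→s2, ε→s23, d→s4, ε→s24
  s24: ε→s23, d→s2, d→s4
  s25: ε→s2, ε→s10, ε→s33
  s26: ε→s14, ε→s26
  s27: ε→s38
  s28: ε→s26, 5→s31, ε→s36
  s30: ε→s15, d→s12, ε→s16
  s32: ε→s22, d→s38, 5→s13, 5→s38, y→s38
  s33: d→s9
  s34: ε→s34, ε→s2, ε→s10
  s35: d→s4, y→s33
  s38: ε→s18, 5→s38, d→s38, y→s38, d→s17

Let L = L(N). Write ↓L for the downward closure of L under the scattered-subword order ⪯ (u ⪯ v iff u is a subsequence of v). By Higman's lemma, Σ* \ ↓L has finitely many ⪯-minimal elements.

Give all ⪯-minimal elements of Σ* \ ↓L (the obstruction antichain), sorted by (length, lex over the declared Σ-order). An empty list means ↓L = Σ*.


A = [y, 5, ddd].

|Q|=39, |F|=3, |δ|=88 (39 ε).
min D↑ (4 st, q0=0, F={1}): 0:y→1,d→2,5→1 1:y→1,d→1,5→1 2:y→1,d→3,5→1 3:y→1,d→1,5→1 (ε-aug+det+¬).
'y': |S_i|=[18, 13] end={s10,s12,s17,s18,s2,s22,s25,s33,s34,s36,s37,s38,…} ∉↓L; 1/1 del acc.
'5': run [18, 10] end={s10,s12,s13,s17,s18,s2,s27,s34,s36,s38} rej; 1/1 single-dels accept.
'ddd': N↓-sim [18, 17, 13, 4] end={s17,s18,s36,s38} ∉↓L; 3/3 del acc.
3 minimals (antichain).


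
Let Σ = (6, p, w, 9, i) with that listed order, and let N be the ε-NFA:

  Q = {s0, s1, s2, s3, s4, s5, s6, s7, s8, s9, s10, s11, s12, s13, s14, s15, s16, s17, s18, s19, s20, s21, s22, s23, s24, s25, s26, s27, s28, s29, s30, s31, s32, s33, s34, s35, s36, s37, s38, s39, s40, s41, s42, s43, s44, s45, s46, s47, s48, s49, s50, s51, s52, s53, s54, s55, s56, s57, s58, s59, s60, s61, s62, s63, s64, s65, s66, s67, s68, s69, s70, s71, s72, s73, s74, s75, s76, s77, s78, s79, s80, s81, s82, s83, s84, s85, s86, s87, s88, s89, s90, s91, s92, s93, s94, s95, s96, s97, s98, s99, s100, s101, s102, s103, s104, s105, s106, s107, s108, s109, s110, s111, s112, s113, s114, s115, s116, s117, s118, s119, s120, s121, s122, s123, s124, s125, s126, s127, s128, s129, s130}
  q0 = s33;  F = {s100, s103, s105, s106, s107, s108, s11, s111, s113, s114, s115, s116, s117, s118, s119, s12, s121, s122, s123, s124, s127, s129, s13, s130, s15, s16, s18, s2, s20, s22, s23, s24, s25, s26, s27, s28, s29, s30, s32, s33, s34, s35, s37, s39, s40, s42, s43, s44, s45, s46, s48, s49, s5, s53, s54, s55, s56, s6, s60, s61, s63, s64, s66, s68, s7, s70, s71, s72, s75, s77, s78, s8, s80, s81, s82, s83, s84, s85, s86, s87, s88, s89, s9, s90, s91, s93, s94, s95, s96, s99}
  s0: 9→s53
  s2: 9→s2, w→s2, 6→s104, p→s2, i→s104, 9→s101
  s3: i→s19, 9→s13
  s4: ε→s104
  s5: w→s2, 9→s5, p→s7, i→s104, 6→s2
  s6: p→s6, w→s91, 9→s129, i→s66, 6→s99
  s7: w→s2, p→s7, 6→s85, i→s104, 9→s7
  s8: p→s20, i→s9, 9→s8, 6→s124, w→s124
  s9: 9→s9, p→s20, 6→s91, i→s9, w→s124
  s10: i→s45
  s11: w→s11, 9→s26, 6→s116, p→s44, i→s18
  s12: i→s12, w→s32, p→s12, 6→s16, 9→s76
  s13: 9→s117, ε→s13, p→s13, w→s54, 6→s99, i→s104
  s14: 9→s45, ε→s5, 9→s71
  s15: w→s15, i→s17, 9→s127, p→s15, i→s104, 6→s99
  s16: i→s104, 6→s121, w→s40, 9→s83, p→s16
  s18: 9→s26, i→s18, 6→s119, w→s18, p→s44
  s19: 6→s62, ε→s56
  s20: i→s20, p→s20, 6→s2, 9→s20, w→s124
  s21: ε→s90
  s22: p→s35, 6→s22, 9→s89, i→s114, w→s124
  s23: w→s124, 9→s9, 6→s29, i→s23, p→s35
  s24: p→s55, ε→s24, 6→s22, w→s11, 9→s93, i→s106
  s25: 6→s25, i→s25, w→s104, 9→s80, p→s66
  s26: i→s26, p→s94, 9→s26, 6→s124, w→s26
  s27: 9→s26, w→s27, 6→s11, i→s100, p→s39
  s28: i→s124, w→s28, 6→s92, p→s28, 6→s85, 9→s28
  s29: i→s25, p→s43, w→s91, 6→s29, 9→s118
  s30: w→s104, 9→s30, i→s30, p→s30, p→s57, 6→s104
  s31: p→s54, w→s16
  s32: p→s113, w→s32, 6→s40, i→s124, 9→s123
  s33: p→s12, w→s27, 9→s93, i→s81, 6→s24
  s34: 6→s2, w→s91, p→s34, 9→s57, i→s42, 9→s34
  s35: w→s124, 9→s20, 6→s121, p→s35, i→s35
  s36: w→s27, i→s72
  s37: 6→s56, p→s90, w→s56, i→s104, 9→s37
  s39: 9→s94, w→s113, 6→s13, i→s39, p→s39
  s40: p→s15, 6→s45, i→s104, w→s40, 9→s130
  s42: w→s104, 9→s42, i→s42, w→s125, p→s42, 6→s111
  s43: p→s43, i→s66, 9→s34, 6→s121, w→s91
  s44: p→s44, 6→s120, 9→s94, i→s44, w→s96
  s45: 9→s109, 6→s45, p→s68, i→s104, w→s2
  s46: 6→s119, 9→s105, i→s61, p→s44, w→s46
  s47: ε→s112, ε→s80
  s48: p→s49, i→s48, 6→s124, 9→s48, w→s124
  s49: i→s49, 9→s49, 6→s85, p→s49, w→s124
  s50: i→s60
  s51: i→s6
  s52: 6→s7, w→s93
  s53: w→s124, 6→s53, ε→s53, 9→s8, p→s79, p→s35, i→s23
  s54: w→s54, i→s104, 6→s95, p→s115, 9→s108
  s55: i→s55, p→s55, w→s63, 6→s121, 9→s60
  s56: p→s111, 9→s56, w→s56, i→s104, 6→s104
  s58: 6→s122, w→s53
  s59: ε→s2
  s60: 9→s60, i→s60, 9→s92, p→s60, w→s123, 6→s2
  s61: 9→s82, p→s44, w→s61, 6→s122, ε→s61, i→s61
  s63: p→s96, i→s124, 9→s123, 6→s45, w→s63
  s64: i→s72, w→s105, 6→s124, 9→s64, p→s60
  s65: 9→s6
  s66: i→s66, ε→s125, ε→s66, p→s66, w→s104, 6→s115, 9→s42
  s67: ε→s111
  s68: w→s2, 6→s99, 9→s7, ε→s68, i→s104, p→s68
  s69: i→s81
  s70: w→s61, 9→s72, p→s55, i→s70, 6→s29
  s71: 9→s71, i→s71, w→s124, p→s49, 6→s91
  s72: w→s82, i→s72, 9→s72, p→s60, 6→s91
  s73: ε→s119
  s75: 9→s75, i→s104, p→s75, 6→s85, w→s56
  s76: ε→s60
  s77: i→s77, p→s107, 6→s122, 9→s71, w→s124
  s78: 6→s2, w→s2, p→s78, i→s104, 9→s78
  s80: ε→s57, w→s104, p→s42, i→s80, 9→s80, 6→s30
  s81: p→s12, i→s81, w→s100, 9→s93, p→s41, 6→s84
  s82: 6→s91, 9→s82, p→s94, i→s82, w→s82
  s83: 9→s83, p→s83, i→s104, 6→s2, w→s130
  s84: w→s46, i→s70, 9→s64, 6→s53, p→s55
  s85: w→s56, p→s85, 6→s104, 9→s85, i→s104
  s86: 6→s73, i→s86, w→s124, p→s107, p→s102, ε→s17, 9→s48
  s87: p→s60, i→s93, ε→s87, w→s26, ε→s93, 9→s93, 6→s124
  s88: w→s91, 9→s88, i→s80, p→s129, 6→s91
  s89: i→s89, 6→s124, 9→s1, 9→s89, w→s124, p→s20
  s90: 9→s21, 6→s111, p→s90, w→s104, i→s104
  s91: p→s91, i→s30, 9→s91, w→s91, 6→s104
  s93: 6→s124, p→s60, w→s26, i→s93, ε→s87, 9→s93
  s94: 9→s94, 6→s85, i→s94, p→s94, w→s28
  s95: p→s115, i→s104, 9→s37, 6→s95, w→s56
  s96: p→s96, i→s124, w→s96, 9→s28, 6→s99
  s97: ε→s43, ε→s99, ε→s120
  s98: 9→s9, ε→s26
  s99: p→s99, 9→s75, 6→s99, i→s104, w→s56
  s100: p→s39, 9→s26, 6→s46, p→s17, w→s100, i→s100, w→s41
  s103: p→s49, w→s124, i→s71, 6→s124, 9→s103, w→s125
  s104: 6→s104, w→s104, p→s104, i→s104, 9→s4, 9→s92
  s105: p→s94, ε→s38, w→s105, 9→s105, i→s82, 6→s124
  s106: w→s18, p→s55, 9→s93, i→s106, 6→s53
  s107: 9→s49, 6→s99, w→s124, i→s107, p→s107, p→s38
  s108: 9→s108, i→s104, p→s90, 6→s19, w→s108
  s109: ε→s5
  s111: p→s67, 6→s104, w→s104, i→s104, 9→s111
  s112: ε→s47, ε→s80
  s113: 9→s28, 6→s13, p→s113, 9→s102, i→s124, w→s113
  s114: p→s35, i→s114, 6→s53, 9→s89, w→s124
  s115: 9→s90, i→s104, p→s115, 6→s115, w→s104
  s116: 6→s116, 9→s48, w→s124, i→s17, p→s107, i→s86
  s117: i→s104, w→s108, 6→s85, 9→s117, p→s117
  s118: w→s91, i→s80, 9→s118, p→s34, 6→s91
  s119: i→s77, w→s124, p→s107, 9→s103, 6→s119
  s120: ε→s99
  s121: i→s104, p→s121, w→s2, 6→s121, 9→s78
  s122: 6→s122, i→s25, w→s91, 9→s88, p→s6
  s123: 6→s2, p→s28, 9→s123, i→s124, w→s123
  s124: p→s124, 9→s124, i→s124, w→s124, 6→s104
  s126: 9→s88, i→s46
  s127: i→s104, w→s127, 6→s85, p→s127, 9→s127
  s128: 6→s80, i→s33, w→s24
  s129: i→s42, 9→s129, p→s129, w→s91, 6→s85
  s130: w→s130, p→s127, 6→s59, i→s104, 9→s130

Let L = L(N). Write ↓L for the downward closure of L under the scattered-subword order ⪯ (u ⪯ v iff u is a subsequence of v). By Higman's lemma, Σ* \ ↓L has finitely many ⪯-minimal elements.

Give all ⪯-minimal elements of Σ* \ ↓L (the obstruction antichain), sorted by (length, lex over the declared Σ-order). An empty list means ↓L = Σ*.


|Q|=131, |F|=90, |δ|=529 (31 ε).
min D↑ (90 st, q0=0, F={29}): 0:6→1,p→2,w→3,9→4,i→5 1:6→6,p→7,w→8,9→4,i→9 2:6→10,p→2,w→11,9→12,i→2 3:6→8,p→13,w→3,9→14,i→15 4:6→16,p→12,w→14,9→4,i→4 5:6→17,p→2,w→15,9→4,i→5 6:6→6,p→18,w→16,9→19,i→20 7:6→21,p→7,w→22,9→12,i→7 8:6→23,p→24,w→8,9→14,i→25 9:6→26,p→7,w→25,9→4,i→9 10:6→21,p→10,w→27,9→28,i→29 11:6→27,p→30,w→11,9→31,i→16 12:6→32,p→12,w→31,9→12,i→12 13:6→33,p→13,w→30,9→34,i→13 14:6→16,p→34,w→14,9→14,i→14 15:6→35,p→13,w→15,9→14,i→15 16:6→29,p→16,w→16,9→16,i→16 17:6→26,p→7,w→35,9→36,i→37 18:6→21,p→18,w→16,9→38,i→18 19:6→16,p→38,w→16,9→19,i→19 20:6→26,p→18,w→16,9→19,i→20 21:6→21,p→21,w→32,9→39,i→29 22:6→40,p→41,w→22,9→31,i→16 23:6→23,p→42,w→16,9→43,i→44 24:6→45,p→24,w→41,9→34,i→24 25:6→46,p→24,w→25,9→14,i→25 26:6→26,p→18,w→16,9→47,i→48 27:6→40,p→49,w→27,9→50,i→29 28:6→32,p→28,w→50,9→28,i→29 29:6→29,p→29,w→29,9→29,i→29 30:6→33,p→30,w→30,9→51,i→16 31:6→32,p→51,w→31,9→31,i→16 32:6→29,p→32,w→32,9→32,i→29 33:6→45,p→33,w→52,9→53,i→29 34:6→54,p→34,w→51,9→34,i→34 35:6→46,p→24,w→35,9→55,i→56 36:6→16,p→12,w→55,9→36,i→57 37:6→58,p→7,w→56,9→57,i→37 38:6→32,p→38,w→16,9→38,i→38 39:6→32,p→39,w→32,9→39,i→29 40:6→40,p→59,w→32,9→60,i→29 41:6→45,p→41,w→41,9→51,i→16 42:6→45,p→42,w→16,9→61,i→42 43:6→16,p→61,w→16,9→43,i→43 44:6→46,p→42,w→16,9→43,i→44 45:6→45,p→45,w→62,9→63,i→29 46:6→46,p→42,w→16,9→64,i→65 47:6→16,p→38,w→16,9→47,i→66 48:6→58,p→18,w→16,9→66,i→48 49:6→45,p→49,w→49,9→67,i→29 50:6→32,p→67,w→50,9→50,i→29 51:6→54,p→51,w→51,9→51,i→16 52:6→68,p→69,w→52,9→70,i→29 53:6→54,p→53,w→70,9→53,i→29 54:6→29,p→54,w→62,9→54,i→29 55:6→16,p→34,w→55,9→55,i→71 56:6→72,p→24,w→56,9→71,i→56 57:6→73,p→12,w→71,9→57,i→57 58:6→58,p→74,w→73,9→75,i→76 59:6→45,p→59,w→32,9→77,i→29 60:6→32,p→77,w→32,9→60,i→29 61:6→54,p→61,w→16,9→61,i→61 62:6→29,p→78,w→62,9→62,i→29 63:6→54,p→63,w→62,9→63,i→29 64:6→16,p→61,w→16,9→64,i→79 65:6→72,p→42,w→16,9→79,i→65 66:6→73,p→38,w→16,9→66,i→66 67:6→54,p→67,w→67,9→67,i→29 68:6→68,p→69,w→62,9→80,i→29 69:6→69,p→69,w→29,9→81,i→29 70:6→62,p→81,w→70,9→70,i→29 71:6→73,p→34,w→71,9→71,i→71 72:6→72,p→82,w→73,9→83,i→76 73:6→29,p→73,w→73,9→73,i→84 74:6→21,p→74,w→73,9→85,i→86 75:6→73,p→85,w→73,9→75,i→87 76:6→76,p→86,w→29,9→87,i→76 77:6→54,p→77,w→32,9→77,i→29 78:6→29,p→78,w→29,9→78,i→29 79:6→73,p→61,w→16,9→79,i→79 80:6→62,p→81,w→62,9→80,i→29 81:6→78,p→81,w→29,9→81,i→29 82:6→45,p→82,w→73,9→88,i→86 83:6→73,p→88,w→73,9→83,i→87 84:6→29,p→84,w→29,9→84,i→84 85:6→32,p→85,w→73,9→85,i→89 86:6→69,p→86,w→29,9→89,i→86 87:6→84,p→89,w→29,9→87,i→87 88:6→54,p→88,w→73,9→88,i→89 89:6→78,p→89,w→29,9→89,i→89 [Hopcroft].
'p6i': run [111, 70, 38, 4] end={s104,s17,s4,s92} ∉↓L; 3/3 del acc.
'966': N↓-sim [111, 59, 16, 4] end={s104,s4,s62,s92} ∉↓L; 3/3 deletions ∈↓L.
'66w6': run [111, 101, 68, 13, 3] end={s104,s4,s92} — reject; 4/4 del acc.
'pwi6': N↓-sim [111, 70, 45, 7, 3] end={s104,s4,s92} — reject; 4/4 del acc.
'wp6wpw': |S_i|=[111, 78, 47, 21, 15, 8, 3] end={s104,s4,s92} — reject; 6/6 deletions ∈↓L.
'i6i6iw': |S_i|=[111, 105, 86, 61, 38, 15, 4] end={s104,s125,s4,s92} rej; 6/6 del acc.
6 minimals (antichain).

A = [p6i, 966, 66w6, pwi6, wp6wpw, i6i6iw].


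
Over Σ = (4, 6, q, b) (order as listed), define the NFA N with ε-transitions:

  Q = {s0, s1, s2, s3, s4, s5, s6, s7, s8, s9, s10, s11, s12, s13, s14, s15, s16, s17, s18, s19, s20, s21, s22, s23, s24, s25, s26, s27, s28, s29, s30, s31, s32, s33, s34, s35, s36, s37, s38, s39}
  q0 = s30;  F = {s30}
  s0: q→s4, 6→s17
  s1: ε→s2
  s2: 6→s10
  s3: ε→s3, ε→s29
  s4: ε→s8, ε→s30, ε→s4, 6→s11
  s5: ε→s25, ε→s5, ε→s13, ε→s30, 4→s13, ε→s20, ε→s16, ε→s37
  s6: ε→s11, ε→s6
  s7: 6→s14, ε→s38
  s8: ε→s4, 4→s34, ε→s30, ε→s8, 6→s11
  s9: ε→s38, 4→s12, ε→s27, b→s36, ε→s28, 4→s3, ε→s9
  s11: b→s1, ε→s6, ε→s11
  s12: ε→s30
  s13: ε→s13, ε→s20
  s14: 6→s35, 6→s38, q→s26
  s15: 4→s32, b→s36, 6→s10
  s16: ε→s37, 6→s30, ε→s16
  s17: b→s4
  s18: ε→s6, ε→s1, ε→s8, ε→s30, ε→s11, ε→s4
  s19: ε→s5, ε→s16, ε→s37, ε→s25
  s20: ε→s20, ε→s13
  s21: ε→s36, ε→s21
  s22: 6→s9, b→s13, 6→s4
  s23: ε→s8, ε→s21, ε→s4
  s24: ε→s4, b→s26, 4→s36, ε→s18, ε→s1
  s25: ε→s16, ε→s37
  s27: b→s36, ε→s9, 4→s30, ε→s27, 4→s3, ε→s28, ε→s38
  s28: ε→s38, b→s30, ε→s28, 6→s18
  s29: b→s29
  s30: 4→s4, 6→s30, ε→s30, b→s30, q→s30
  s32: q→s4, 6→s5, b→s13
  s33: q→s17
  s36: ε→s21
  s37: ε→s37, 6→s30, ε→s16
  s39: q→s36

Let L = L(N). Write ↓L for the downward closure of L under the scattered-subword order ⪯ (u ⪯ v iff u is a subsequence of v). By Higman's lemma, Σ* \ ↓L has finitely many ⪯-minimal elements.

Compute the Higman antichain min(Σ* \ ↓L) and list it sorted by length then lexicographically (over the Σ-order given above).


|Q|=40, |F|=1, |δ|=103 (62 ε).
min D↑ (1 st, q0=0, F={}): 0:4→0,6→0,q→0,b→0 (ε-aug+det+¬).
L(D↑) = ∅; no obstructions.

A = [].


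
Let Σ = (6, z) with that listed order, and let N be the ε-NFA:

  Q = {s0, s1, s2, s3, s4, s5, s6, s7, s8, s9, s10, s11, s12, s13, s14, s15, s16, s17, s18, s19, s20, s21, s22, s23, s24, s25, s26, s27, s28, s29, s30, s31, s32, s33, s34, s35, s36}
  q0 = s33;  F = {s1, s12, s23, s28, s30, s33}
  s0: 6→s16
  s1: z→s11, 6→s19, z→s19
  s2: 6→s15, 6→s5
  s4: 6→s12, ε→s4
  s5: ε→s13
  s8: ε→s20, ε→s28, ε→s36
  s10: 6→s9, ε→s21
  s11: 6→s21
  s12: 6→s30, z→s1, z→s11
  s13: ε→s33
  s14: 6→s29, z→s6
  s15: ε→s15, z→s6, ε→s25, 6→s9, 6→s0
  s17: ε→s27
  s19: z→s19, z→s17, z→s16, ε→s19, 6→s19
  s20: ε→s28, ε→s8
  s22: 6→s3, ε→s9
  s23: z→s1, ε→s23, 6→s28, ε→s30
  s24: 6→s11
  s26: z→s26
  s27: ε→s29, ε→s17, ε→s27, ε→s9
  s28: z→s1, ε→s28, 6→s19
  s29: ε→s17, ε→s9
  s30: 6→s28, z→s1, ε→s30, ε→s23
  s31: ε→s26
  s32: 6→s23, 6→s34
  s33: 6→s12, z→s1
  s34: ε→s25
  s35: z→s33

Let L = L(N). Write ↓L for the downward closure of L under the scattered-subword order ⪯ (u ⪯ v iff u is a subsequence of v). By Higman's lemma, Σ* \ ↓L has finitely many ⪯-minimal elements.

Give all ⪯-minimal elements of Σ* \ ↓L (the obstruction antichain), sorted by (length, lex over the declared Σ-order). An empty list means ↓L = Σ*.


Antichain: [z6, zz, 6666].

|Q|=37, |F|=6, |δ|=62 (27 ε).
min D↑ (6 st, q0=0, F={4}): 0:6→1,z→2 1:6→3,z→2 2:6→4,z→4 3:6→5,z→2 4:6→4,z→4 5:6→4,z→2 [Hopcroft].
'z6': N↓-sim [14, 9, 7] end={s16,s17,s19,s21,s27,s29,s9} — reject; 2/2 del acc.
'zz': N↓-sim [14, 9, 8] end={s11,s16,s17,s19,s21,s27,s29,s9} rej; 2/2 single-dels accept.
'6666': N↓-sim [14, 13, 12, 10, 7] end={s16,s17,s19,s21,s27,s29,s9} — reject; 4/4 deletions ∈↓L.
3 obstructions.


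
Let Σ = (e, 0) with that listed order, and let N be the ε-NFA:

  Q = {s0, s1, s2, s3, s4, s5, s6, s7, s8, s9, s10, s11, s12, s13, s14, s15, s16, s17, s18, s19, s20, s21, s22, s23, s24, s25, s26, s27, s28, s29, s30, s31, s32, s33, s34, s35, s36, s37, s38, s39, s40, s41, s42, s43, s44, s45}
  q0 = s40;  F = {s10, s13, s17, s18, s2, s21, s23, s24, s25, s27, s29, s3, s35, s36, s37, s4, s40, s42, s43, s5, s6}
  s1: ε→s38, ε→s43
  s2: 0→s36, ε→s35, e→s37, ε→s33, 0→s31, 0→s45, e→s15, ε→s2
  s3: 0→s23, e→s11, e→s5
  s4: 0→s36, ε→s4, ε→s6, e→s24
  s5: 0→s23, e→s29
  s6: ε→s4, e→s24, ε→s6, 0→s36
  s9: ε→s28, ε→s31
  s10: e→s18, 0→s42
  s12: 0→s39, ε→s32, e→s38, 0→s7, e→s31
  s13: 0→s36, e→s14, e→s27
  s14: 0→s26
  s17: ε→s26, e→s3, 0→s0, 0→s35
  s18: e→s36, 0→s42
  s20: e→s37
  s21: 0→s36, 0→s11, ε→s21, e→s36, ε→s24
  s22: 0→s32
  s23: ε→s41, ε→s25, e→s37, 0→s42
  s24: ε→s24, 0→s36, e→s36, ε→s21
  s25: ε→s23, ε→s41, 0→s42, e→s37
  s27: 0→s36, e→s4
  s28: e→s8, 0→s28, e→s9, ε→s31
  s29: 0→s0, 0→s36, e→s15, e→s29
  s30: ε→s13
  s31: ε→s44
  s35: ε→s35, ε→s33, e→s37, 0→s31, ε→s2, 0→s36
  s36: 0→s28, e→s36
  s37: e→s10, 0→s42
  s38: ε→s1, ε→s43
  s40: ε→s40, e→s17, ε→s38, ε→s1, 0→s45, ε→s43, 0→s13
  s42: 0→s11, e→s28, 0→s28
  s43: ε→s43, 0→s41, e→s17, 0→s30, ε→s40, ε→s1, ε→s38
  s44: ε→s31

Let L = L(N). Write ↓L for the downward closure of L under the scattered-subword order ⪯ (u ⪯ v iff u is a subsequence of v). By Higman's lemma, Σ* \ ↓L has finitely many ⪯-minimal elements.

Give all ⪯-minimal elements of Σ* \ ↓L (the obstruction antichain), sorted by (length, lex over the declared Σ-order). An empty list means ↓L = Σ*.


|Q|=46, |F|=21, |δ|=103 (38 ε).
min D↑ (17 st, q0=0, F={11}): 0:e→1,0→2 1:e→3,0→4 2:e→5,0→6 3:e→7,0→8 4:e→9,0→6 5:e→10,0→6 6:e→6,0→11 7:e→12,0→8 8:e→9,0→13 9:e→14,0→13 10:e→15,0→6 11:e→11,0→11 12:e→12,0→6 13:e→11,0→11 14:e→16,0→13 15:e→6,0→6 16:e→6,0→13 [Hopcroft].
'000': |S_i|=[37, 29, 10, 6] end={s11,s28,s31,s44,s8,s9} — reject; 3/3 deletions ∈↓L.
'ee00e': N↓-sim [37, 31, 23, 15, 7, 5] end={s28,s31,s44,s8,s9} rej; 5/5 del acc.
'e0e0e': |S_i|=[37, 31, 21, 12, 7, 5] end={s28,s31,s44,s8,s9} — reject; 5/5 single-dels accept.
'eeee00': |S_i|=[37, 31, 23, 20, 14, 9, 6] end={s11,s28,s31,s44,s8,s9} rej; 6/6 deletions ∈↓L.
'0eeee0': run [37, 29, 19, 14, 11, 6, 5] end={s28,s31,s44,s8,s9} ∉↓L; 6/6 single-dels accept.
5 minimals (antichain).

A = [000, ee00e, e0e0e, eeee00, 0eeee0].


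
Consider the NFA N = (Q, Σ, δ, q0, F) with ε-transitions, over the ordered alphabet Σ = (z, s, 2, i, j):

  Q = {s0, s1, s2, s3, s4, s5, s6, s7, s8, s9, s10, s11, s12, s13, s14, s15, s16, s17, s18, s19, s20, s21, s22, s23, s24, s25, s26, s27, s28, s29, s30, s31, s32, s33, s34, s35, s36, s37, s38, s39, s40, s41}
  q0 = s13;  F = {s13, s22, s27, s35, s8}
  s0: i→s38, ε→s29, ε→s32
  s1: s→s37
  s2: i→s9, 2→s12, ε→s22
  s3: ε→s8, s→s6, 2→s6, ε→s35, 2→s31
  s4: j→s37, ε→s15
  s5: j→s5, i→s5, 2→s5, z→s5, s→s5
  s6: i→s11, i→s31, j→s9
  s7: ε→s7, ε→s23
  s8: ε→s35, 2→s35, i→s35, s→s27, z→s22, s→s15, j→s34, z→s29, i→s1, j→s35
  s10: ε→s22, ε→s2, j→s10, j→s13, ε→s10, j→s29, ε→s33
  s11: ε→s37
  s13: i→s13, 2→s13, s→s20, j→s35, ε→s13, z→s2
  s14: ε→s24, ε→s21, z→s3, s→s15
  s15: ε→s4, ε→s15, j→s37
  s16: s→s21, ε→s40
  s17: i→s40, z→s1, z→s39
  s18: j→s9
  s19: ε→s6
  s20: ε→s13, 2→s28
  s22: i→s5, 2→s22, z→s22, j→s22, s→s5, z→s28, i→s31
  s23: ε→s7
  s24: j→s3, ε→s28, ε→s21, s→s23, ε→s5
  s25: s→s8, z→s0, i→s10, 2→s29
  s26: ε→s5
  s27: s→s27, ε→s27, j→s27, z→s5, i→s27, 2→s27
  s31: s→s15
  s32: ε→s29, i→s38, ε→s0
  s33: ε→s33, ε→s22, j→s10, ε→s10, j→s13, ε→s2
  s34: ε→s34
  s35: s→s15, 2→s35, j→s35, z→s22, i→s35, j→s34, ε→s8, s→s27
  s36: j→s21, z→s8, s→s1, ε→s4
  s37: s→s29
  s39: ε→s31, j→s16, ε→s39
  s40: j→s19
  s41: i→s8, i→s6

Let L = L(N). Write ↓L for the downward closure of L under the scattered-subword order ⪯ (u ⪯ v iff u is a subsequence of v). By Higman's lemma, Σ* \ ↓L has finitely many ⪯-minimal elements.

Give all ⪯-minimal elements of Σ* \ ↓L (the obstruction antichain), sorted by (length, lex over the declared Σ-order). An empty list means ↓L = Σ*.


A = [zs, zi, jsz].

|Q|=42, |F|=5, |δ|=118 (39 ε).
min D↑ (5 st, q0=0, F={3}): 0:z→1,s→0,2→0,i→0,j→2 1:z→1,s→3,2→1,i→3,j→1 2:z→1,s→4,2→2,i→2,j→2 3:z→3,s→3,2→3,i→3,j→3 4:z→3,s→4,2→4,i→4,j→4 [Hopcroft].
'zs': |S_i|=[18, 11, 5] end={s15,s29,s37,s4,s5} — reject; 2/2 single-dels accept.
'zi': run [18, 11, 7] end={s15,s29,s31,s37,s4,s5,s9} rej; 2/2 del acc.
'jsz': |S_i|=[18, 13, 6, 1] end={s5} ∉↓L; 3/3 single-dels accept.
3 words, ⪯-incomp.


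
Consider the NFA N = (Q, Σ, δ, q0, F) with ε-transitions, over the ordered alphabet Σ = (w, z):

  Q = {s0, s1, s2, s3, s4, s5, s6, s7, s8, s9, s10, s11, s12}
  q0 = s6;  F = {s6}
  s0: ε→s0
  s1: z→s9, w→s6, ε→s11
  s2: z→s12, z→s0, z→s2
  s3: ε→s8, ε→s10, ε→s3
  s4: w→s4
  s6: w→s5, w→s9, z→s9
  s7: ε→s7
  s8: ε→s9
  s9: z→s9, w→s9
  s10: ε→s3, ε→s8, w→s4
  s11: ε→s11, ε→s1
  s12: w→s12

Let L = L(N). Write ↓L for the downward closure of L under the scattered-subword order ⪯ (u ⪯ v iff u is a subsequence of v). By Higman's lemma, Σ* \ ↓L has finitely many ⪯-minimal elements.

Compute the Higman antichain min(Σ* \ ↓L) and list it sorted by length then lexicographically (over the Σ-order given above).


A = [w, z].

|Q|=13, |F|=1, |δ|=24 (11 ε).
min D↑ (2 st, q0=0, F={1}): 0:w→1,z→1 1:w→1,z→1 [Hopcroft].
'w': N↓-sim [3, 2] end={s5,s9} ∉↓L; 1/1 del acc.
'z': |S_i|=[3, 1] end={s9} rej; 1/1 del acc.
2 words, ⪯-incomp.


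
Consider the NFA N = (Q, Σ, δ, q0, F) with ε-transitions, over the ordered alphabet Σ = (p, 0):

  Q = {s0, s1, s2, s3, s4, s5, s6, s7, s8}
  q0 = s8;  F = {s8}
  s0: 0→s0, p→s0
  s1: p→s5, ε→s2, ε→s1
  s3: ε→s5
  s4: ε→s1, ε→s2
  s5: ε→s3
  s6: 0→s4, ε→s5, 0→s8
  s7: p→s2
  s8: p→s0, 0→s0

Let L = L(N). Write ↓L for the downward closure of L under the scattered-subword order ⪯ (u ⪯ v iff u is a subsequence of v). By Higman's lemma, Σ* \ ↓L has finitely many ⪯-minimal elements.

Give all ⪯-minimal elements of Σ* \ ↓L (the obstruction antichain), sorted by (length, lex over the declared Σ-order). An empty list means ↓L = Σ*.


A = [p, 0].

|Q|=9, |F|=1, |δ|=15 (7 ε).
min D↑ (2 st, q0=0, F={1}): 0:p→1,0→1 1:p→1,0→1 [Hopcroft].
'p': N↓-sim [2, 1] end={s0} rej; 1/1 deletions ∈↓L.
'0': |S_i|=[2, 1] end={s0} ∉↓L; 1/1 single-dels accept.
2 words, ⪯-incomp.
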